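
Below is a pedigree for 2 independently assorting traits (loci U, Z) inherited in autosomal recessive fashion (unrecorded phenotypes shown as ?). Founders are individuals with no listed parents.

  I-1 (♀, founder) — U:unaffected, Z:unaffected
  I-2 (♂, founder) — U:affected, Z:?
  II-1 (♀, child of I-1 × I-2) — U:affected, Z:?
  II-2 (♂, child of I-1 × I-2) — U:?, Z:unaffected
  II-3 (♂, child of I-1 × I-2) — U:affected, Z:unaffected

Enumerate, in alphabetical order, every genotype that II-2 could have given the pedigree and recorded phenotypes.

U/I-1 un ·: Uu
U/I-2 aff ·: uu
U/II-1 aff I-1×I-2: uu
U/II-2 ? I-1×I-2: Uu|uu
U/II-3 aff I-1×I-2: uu
⇒ U over [I-1,I-2,II-1,II-2,II-3]: 2 consistent
Z/I-1 un ·: ZZ|Zz
Z/I-2 ? ·: ZZ|Zz|zz
Z/II-1 ? I-1×I-2: ZZ|Zz|zz
Z/II-2 un I-1×I-2: ZZ|Zz
Z/II-3 un I-1×I-2: ZZ|Zz
⇒ Z over [I-1,I-2,II-1,II-2,II-3]: 32 consistent

II-2 ∈ {Uu ZZ, Uu Zz, uu ZZ, uu Zz}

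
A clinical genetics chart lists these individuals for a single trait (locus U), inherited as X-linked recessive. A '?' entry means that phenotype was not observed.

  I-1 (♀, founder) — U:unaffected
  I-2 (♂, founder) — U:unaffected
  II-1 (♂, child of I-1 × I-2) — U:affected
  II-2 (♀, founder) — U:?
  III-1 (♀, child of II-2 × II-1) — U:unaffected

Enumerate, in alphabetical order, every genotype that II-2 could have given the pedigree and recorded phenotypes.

U/I-1 un ·: X^UX^u
U/I-2 un ·: X^UY
U/II-1 aff I-1×I-2: X^uY
U/II-2 ? ·: X^UX^U|X^UX^u
U/III-1 un II-2×II-1: X^UX^u
⇒ U over [I-1,I-2,II-1,II-2,III-1]: 2 consistent

II-2 ∈ {X^UX^U, X^UX^u}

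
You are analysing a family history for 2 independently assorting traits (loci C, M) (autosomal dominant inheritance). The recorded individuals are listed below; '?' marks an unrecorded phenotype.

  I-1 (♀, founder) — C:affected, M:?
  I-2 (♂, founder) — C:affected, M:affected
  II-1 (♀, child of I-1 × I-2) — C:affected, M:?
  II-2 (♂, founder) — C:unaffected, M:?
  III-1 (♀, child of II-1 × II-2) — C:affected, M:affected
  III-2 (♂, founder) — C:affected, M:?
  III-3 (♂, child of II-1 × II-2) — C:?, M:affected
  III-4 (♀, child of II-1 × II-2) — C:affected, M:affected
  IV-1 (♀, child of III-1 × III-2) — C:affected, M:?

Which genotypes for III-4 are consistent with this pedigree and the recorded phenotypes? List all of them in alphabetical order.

III-4 ∈ {Cc MM, Cc Mm}

C/I-1 aff ·: Cc|CC
C/I-2 aff ·: Cc|CC
C/II-1 aff I-1×I-2: Cc|CC
C/II-2 un ·: cc
C/III-1 aff II-1×II-2: Cc
C/III-2 aff ·: Cc|CC
C/III-3 ? II-1×II-2: cc|Cc
C/III-4 aff II-1×II-2: Cc
C/IV-1 aff III-1×III-2: Cc|CC
⇒ C over [I-1,I-2,II-1,II-2,III-1,III-2,III-3,III-4,IV-1]: 40 consistent
M/I-1 ? ·: mm|Mm|MM
M/I-2 aff ·: Mm|MM
M/II-1 ? I-1×I-2: mm|Mm|MM
M/II-2 ? ·: mm|Mm|MM
M/III-1 aff II-1×II-2: Mm|MM
M/III-2 ? ·: mm|Mm|MM
M/III-3 aff II-1×II-2: Mm|MM
M/III-4 aff II-1×II-2: Mm|MM
M/IV-1 ? III-1×III-2: mm|Mm|MM
⇒ M over [I-1,I-2,II-1,II-2,III-1,III-2,III-3,III-4,IV-1]: 723 consistent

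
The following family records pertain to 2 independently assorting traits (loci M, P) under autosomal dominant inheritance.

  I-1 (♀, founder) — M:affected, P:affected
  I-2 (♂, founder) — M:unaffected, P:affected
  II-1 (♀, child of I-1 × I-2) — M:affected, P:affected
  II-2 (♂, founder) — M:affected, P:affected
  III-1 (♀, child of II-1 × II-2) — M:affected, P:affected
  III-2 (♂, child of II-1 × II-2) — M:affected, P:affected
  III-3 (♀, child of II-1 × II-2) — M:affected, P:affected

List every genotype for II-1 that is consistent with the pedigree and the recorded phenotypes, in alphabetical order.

M/I-1 aff ·: Mm|MM
M/I-2 un ·: mm
M/II-1 aff I-1×I-2: Mm
M/II-2 aff ·: Mm|MM
M/III-1 aff II-1×II-2: Mm|MM
M/III-2 aff II-1×II-2: Mm|MM
M/III-3 aff II-1×II-2: Mm|MM
⇒ M over [I-1,I-2,II-1,II-2,III-1,III-2,III-3]: 32 consistent
P/I-1 aff ·: Pp|PP
P/I-2 aff ·: Pp|PP
P/II-1 aff I-1×I-2: Pp|PP
P/II-2 aff ·: Pp|PP
P/III-1 aff II-1×II-2: Pp|PP
P/III-2 aff II-1×II-2: Pp|PP
P/III-3 aff II-1×II-2: Pp|PP
⇒ P over [I-1,I-2,II-1,II-2,III-1,III-2,III-3]: 84 consistent

II-1 ∈ {Mm PP, Mm Pp}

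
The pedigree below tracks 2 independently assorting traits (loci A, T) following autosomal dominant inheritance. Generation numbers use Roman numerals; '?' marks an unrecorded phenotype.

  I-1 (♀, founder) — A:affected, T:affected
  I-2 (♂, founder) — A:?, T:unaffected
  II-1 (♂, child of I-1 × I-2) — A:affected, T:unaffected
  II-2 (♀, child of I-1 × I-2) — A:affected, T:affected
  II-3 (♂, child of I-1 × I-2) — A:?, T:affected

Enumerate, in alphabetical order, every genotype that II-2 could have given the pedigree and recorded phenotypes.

A/I-1 aff ·: Aa|AA
A/I-2 ? ·: aa|Aa|AA
A/II-1 aff I-1×I-2: Aa|AA
A/II-2 aff I-1×I-2: Aa|AA
A/II-3 ? I-1×I-2: aa|Aa|AA
⇒ A over [I-1,I-2,II-1,II-2,II-3]: 32 consistent
T/I-1 aff ·: Tt
T/I-2 un ·: tt
T/II-1 un I-1×I-2: tt
T/II-2 aff I-1×I-2: Tt
T/II-3 aff I-1×I-2: Tt
⇒ T over [I-1,I-2,II-1,II-2,II-3]: 1 consistent

II-2 ∈ {AA Tt, Aa Tt}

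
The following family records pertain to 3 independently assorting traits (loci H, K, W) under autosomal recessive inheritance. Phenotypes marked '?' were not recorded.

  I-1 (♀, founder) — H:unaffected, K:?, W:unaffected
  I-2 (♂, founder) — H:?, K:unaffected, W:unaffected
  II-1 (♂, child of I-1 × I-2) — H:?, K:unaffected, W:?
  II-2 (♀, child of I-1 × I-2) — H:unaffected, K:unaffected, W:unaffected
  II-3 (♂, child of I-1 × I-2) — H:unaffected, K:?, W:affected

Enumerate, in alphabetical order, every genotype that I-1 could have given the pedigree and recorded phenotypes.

H/I-1 un ·: HH|Hh
H/I-2 ? ·: HH|Hh|hh
H/II-1 ? I-1×I-2: HH|Hh|hh
H/II-2 un I-1×I-2: HH|Hh
H/II-3 un I-1×I-2: HH|Hh
⇒ H over [I-1,I-2,II-1,II-2,II-3]: 32 consistent
K/I-1 ? ·: KK|Kk|kk
K/I-2 un ·: KK|Kk
K/II-1 un I-1×I-2: KK|Kk
K/II-2 un I-1×I-2: KK|Kk
K/II-3 ? I-1×I-2: KK|Kk|kk
⇒ K over [I-1,I-2,II-1,II-2,II-3]: 32 consistent
W/I-1 un ·: Ww
W/I-2 un ·: Ww
W/II-1 ? I-1×I-2: WW|Ww|ww
W/II-2 un I-1×I-2: WW|Ww
W/II-3 aff I-1×I-2: ww
⇒ W over [I-1,I-2,II-1,II-2,II-3]: 6 consistent

I-1 ∈ {HH KK Ww, HH Kk Ww, HH kk Ww, Hh KK Ww, Hh Kk Ww, Hh kk Ww}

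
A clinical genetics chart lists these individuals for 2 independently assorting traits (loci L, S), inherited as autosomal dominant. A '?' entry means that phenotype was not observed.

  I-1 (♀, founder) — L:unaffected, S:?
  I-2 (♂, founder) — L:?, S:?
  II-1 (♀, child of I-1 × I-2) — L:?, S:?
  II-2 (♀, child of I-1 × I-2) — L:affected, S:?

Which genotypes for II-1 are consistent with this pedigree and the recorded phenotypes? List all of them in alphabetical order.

II-1 ∈ {Ll SS, Ll Ss, Ll ss, ll SS, ll Ss, ll ss}

L/I-1 un ·: ll
L/I-2 ? ·: Ll|LL
L/II-1 ? I-1×I-2: ll|Ll
L/II-2 aff I-1×I-2: Ll
⇒ L over [I-1,I-2,II-1,II-2]: 3 consistent
S/I-1 ? ·: ss|Ss|SS
S/I-2 ? ·: ss|Ss|SS
S/II-1 ? I-1×I-2: ss|Ss|SS
S/II-2 ? I-1×I-2: ss|Ss|SS
⇒ S over [I-1,I-2,II-1,II-2]: 29 consistent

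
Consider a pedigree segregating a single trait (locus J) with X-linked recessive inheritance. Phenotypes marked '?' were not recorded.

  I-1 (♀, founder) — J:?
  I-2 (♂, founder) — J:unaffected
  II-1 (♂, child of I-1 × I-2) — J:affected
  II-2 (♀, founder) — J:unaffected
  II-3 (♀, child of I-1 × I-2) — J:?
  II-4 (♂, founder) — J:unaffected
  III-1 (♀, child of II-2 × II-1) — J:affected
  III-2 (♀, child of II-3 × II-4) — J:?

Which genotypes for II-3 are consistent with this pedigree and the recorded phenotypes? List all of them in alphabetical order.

J/I-1 ? ·: X^JX^j|X^jX^j
J/I-2 un ·: X^JY
J/II-1 aff I-1×I-2: X^jY
J/II-2 un ·: X^JX^j
J/II-3 ? I-1×I-2: X^JX^J|X^JX^j
J/II-4 un ·: X^JY
J/III-1 aff II-2×II-1: X^jX^j
J/III-2 ? II-3×II-4: X^JX^J|X^JX^j
⇒ J over [I-1,I-2,II-1,II-2,II-3,II-4,III-1,III-2]: 5 consistent

II-3 ∈ {X^JX^J, X^JX^j}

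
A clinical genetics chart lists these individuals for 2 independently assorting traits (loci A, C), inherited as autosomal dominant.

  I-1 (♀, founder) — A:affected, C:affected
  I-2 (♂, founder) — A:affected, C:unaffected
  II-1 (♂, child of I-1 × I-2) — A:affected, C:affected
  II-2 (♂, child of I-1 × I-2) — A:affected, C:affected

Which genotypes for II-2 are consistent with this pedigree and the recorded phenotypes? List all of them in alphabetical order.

II-2 ∈ {AA Cc, Aa Cc}

A/I-1 aff ·: Aa|AA
A/I-2 aff ·: Aa|AA
A/II-1 aff I-1×I-2: Aa|AA
A/II-2 aff I-1×I-2: Aa|AA
⇒ A over [I-1,I-2,II-1,II-2]: 13 consistent
C/I-1 aff ·: Cc|CC
C/I-2 un ·: cc
C/II-1 aff I-1×I-2: Cc
C/II-2 aff I-1×I-2: Cc
⇒ C over [I-1,I-2,II-1,II-2]: 2 consistent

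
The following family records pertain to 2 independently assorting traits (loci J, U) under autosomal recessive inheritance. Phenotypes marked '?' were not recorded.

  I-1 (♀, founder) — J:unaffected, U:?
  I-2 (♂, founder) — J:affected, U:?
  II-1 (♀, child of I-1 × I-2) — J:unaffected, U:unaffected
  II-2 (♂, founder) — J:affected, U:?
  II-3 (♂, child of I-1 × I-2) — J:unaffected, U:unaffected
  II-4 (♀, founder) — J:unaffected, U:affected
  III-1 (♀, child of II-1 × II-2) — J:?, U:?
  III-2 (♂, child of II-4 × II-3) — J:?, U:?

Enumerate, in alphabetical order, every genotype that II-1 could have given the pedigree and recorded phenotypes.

II-1 ∈ {Jj UU, Jj Uu}

J/I-1 un ·: JJ|Jj
J/I-2 aff ·: jj
J/II-1 un I-1×I-2: Jj
J/II-2 aff ·: jj
J/II-3 un I-1×I-2: Jj
J/II-4 un ·: JJ|Jj
J/III-1 ? II-1×II-2: Jj|jj
J/III-2 ? II-4×II-3: JJ|Jj|jj
⇒ J over [I-1,I-2,II-1,II-2,II-3,II-4,III-1,III-2]: 20 consistent
U/I-1 ? ·: UU|Uu|uu
U/I-2 ? ·: UU|Uu|uu
U/II-1 un I-1×I-2: UU|Uu
U/II-2 ? ·: UU|Uu|uu
U/II-3 un I-1×I-2: UU|Uu
U/II-4 aff ·: uu
U/III-1 ? II-1×II-2: UU|Uu|uu
U/III-2 ? II-4×II-3: Uu|uu
⇒ U over [I-1,I-2,II-1,II-2,II-3,II-4,III-1,III-2]: 159 consistent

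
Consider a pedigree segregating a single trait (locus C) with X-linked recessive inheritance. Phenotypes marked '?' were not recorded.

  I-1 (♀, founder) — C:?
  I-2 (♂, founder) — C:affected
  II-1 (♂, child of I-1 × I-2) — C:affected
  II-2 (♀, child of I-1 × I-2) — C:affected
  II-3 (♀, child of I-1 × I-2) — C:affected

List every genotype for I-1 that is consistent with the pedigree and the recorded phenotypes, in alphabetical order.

I-1 ∈ {X^CX^c, X^cX^c}

C/I-1 ? ·: X^CX^c|X^cX^c
C/I-2 aff ·: X^cY
C/II-1 aff I-1×I-2: X^cY
C/II-2 aff I-1×I-2: X^cX^c
C/II-3 aff I-1×I-2: X^cX^c
⇒ C over [I-1,I-2,II-1,II-2,II-3]: 2 consistent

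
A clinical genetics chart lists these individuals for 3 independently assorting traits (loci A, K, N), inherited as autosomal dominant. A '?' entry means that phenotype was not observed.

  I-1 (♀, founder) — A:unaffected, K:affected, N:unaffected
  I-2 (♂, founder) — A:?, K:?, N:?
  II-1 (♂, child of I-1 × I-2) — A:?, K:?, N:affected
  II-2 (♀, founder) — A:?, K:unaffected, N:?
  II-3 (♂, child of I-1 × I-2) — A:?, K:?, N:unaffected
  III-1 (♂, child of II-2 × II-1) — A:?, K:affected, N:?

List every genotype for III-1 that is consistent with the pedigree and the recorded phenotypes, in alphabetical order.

III-1 ∈ {AA Kk NN, AA Kk Nn, AA Kk nn, Aa Kk NN, Aa Kk Nn, Aa Kk nn, aa Kk NN, aa Kk Nn, aa Kk nn}

A/I-1 un ·: aa
A/I-2 ? ·: aa|Aa|AA
A/II-1 ? I-1×I-2: aa|Aa
A/II-2 ? ·: aa|Aa|AA
A/II-3 ? I-1×I-2: aa|Aa
A/III-1 ? II-2×II-1: aa|Aa|AA
⇒ A over [I-1,I-2,II-1,II-2,II-3,III-1]: 33 consistent
K/I-1 aff ·: Kk|KK
K/I-2 ? ·: kk|Kk|KK
K/II-1 ? I-1×I-2: Kk|KK
K/II-2 un ·: kk
K/II-3 ? I-1×I-2: kk|Kk|KK
K/III-1 aff II-2×II-1: Kk
⇒ K over [I-1,I-2,II-1,II-2,II-3,III-1]: 18 consistent
N/I-1 un ·: nn
N/I-2 ? ·: Nn
N/II-1 aff I-1×I-2: Nn
N/II-2 ? ·: nn|Nn|NN
N/II-3 un I-1×I-2: nn
N/III-1 ? II-2×II-1: nn|Nn|NN
⇒ N over [I-1,I-2,II-1,II-2,II-3,III-1]: 7 consistent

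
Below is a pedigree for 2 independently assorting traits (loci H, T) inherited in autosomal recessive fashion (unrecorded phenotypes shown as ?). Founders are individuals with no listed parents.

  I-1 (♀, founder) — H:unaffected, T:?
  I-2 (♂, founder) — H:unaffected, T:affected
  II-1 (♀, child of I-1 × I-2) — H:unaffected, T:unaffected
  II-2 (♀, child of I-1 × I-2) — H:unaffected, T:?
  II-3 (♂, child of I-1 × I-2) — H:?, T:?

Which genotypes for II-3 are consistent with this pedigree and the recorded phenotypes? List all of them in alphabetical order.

II-3 ∈ {HH Tt, HH tt, Hh Tt, Hh tt, hh Tt, hh tt}

H/I-1 un ·: HH|Hh
H/I-2 un ·: HH|Hh
H/II-1 un I-1×I-2: HH|Hh
H/II-2 un I-1×I-2: HH|Hh
H/II-3 ? I-1×I-2: HH|Hh|hh
⇒ H over [I-1,I-2,II-1,II-2,II-3]: 29 consistent
T/I-1 ? ·: TT|Tt
T/I-2 aff ·: tt
T/II-1 un I-1×I-2: Tt
T/II-2 ? I-1×I-2: Tt|tt
T/II-3 ? I-1×I-2: Tt|tt
⇒ T over [I-1,I-2,II-1,II-2,II-3]: 5 consistent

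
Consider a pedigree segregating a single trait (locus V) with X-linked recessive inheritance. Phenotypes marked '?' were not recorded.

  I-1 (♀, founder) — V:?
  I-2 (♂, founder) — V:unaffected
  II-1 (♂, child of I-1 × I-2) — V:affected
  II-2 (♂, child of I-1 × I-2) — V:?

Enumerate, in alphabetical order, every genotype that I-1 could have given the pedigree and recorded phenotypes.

I-1 ∈ {X^VX^v, X^vX^v}

V/I-1 ? ·: X^VX^v|X^vX^v
V/I-2 un ·: X^VY
V/II-1 aff I-1×I-2: X^vY
V/II-2 ? I-1×I-2: X^VY|X^vY
⇒ V over [I-1,I-2,II-1,II-2]: 3 consistent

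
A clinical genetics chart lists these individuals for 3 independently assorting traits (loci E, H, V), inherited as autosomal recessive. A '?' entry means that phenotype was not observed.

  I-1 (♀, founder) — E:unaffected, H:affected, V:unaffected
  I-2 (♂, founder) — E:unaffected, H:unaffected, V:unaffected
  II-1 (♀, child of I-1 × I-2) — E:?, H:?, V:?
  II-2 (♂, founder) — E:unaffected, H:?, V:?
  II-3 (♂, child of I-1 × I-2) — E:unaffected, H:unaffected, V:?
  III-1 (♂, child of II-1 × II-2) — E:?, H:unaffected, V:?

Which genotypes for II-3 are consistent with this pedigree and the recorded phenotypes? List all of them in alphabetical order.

E/I-1 un ·: EE|Ee
E/I-2 un ·: EE|Ee
E/II-1 ? I-1×I-2: EE|Ee|ee
E/II-2 un ·: EE|Ee
E/II-3 un I-1×I-2: EE|Ee
E/III-1 ? II-1×II-2: EE|Ee|ee
⇒ E over [I-1,I-2,II-1,II-2,II-3,III-1]: 57 consistent
H/I-1 aff ·: hh
H/I-2 un ·: HH|Hh
H/II-1 ? I-1×I-2: Hh|hh
H/II-2 ? ·: HH|Hh|hh
H/II-3 un I-1×I-2: Hh
H/III-1 un II-1×II-2: HH|Hh
⇒ H over [I-1,I-2,II-1,II-2,II-3,III-1]: 12 consistent
V/I-1 un ·: VV|Vv
V/I-2 un ·: VV|Vv
V/II-1 ? I-1×I-2: VV|Vv|vv
V/II-2 ? ·: VV|Vv|vv
V/II-3 ? I-1×I-2: VV|Vv|vv
V/III-1 ? II-1×II-2: VV|Vv|vv
⇒ V over [I-1,I-2,II-1,II-2,II-3,III-1]: 93 consistent

II-3 ∈ {EE Hh VV, EE Hh Vv, EE Hh vv, Ee Hh VV, Ee Hh Vv, Ee Hh vv}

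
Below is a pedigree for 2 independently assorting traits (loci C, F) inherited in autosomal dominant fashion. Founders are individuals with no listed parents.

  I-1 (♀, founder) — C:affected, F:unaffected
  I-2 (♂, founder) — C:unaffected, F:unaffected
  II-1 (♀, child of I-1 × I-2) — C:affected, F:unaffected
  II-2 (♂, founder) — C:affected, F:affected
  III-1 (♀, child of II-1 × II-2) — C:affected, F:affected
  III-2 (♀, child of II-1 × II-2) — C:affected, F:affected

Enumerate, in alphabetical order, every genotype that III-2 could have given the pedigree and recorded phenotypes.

C/I-1 aff ·: Cc|CC
C/I-2 un ·: cc
C/II-1 aff I-1×I-2: Cc
C/II-2 aff ·: Cc|CC
C/III-1 aff II-1×II-2: Cc|CC
C/III-2 aff II-1×II-2: Cc|CC
⇒ C over [I-1,I-2,II-1,II-2,III-1,III-2]: 16 consistent
F/I-1 un ·: ff
F/I-2 un ·: ff
F/II-1 un I-1×I-2: ff
F/II-2 aff ·: Ff|FF
F/III-1 aff II-1×II-2: Ff
F/III-2 aff II-1×II-2: Ff
⇒ F over [I-1,I-2,II-1,II-2,III-1,III-2]: 2 consistent

III-2 ∈ {CC Ff, Cc Ff}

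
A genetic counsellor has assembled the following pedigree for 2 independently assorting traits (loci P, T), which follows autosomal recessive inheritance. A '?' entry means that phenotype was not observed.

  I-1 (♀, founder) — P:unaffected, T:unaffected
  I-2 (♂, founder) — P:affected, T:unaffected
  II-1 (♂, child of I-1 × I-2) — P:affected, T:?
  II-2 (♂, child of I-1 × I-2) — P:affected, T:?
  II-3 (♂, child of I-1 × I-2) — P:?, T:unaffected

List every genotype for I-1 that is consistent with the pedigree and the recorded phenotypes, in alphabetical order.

P/I-1 un ·: Pp
P/I-2 aff ·: pp
P/II-1 aff I-1×I-2: pp
P/II-2 aff I-1×I-2: pp
P/II-3 ? I-1×I-2: Pp|pp
⇒ P over [I-1,I-2,II-1,II-2,II-3]: 2 consistent
T/I-1 un ·: TT|Tt
T/I-2 un ·: TT|Tt
T/II-1 ? I-1×I-2: TT|Tt|tt
T/II-2 ? I-1×I-2: TT|Tt|tt
T/II-3 un I-1×I-2: TT|Tt
⇒ T over [I-1,I-2,II-1,II-2,II-3]: 35 consistent

I-1 ∈ {Pp TT, Pp Tt}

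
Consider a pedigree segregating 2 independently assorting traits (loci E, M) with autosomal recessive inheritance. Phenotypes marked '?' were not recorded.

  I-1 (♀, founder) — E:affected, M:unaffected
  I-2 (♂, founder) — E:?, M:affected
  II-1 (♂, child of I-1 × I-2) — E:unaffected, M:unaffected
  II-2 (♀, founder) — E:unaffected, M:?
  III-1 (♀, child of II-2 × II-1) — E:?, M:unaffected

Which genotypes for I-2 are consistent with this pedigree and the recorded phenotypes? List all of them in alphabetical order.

E/I-1 aff ·: ee
E/I-2 ? ·: EE|Ee
E/II-1 un I-1×I-2: Ee
E/II-2 un ·: EE|Ee
E/III-1 ? II-2×II-1: EE|Ee|ee
⇒ E over [I-1,I-2,II-1,II-2,III-1]: 10 consistent
M/I-1 un ·: MM|Mm
M/I-2 aff ·: mm
M/II-1 un I-1×I-2: Mm
M/II-2 ? ·: MM|Mm|mm
M/III-1 un II-2×II-1: MM|Mm
⇒ M over [I-1,I-2,II-1,II-2,III-1]: 10 consistent

I-2 ∈ {EE mm, Ee mm}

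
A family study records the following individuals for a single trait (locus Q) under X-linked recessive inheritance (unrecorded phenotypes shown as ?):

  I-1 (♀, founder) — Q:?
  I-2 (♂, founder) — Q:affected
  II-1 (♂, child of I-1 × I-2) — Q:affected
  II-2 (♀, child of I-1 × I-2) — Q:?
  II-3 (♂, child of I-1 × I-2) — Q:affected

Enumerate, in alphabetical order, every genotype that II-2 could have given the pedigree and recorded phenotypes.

II-2 ∈ {X^QX^q, X^qX^q}

Q/I-1 ? ·: X^QX^q|X^qX^q
Q/I-2 aff ·: X^qY
Q/II-1 aff I-1×I-2: X^qY
Q/II-2 ? I-1×I-2: X^QX^q|X^qX^q
Q/II-3 aff I-1×I-2: X^qY
⇒ Q over [I-1,I-2,II-1,II-2,II-3]: 3 consistent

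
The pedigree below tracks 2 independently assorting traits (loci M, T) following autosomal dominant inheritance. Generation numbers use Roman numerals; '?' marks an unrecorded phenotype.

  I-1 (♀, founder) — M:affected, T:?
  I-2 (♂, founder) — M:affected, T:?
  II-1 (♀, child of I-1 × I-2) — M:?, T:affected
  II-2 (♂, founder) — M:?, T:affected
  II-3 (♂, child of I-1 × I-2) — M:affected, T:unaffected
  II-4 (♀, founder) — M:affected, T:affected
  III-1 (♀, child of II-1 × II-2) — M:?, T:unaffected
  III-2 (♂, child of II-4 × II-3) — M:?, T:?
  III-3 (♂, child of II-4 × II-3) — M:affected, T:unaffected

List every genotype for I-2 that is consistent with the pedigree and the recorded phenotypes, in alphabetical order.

M/I-1 aff ·: Mm|MM
M/I-2 aff ·: Mm|MM
M/II-1 ? I-1×I-2: mm|Mm|MM
M/II-2 ? ·: mm|Mm|MM
M/II-3 aff I-1×I-2: Mm|MM
M/II-4 aff ·: Mm|MM
M/III-1 ? II-1×II-2: mm|Mm|MM
M/III-2 ? II-4×II-3: mm|Mm|MM
M/III-3 aff II-4×II-3: Mm|MM
⇒ M over [I-1,I-2,II-1,II-2,II-3,II-4,III-1,III-2,III-3]: 575 consistent
T/I-1 ? ·: tt|Tt
T/I-2 ? ·: tt|Tt
T/II-1 aff I-1×I-2: Tt
T/II-2 aff ·: Tt
T/II-3 un I-1×I-2: tt
T/II-4 aff ·: Tt
T/III-1 un II-1×II-2: tt
T/III-2 ? II-4×II-3: tt|Tt
T/III-3 un II-4×II-3: tt
⇒ T over [I-1,I-2,II-1,II-2,II-3,II-4,III-1,III-2,III-3]: 6 consistent

I-2 ∈ {MM Tt, MM tt, Mm Tt, Mm tt}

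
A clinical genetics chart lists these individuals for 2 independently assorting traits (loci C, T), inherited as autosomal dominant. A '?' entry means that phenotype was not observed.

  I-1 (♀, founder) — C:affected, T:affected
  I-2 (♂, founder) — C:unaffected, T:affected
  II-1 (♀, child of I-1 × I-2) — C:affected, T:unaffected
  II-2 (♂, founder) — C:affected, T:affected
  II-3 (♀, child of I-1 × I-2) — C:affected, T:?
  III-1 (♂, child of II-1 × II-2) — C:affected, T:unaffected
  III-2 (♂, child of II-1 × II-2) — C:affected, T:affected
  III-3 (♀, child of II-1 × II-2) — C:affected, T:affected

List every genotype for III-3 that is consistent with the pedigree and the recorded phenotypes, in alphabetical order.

C/I-1 aff ·: Cc|CC
C/I-2 un ·: cc
C/II-1 aff I-1×I-2: Cc
C/II-2 aff ·: Cc|CC
C/II-3 aff I-1×I-2: Cc
C/III-1 aff II-1×II-2: Cc|CC
C/III-2 aff II-1×II-2: Cc|CC
C/III-3 aff II-1×II-2: Cc|CC
⇒ C over [I-1,I-2,II-1,II-2,II-3,III-1,III-2,III-3]: 32 consistent
T/I-1 aff ·: Tt
T/I-2 aff ·: Tt
T/II-1 un I-1×I-2: tt
T/II-2 aff ·: Tt
T/II-3 ? I-1×I-2: tt|Tt|TT
T/III-1 un II-1×II-2: tt
T/III-2 aff II-1×II-2: Tt
T/III-3 aff II-1×II-2: Tt
⇒ T over [I-1,I-2,II-1,II-2,II-3,III-1,III-2,III-3]: 3 consistent

III-3 ∈ {CC Tt, Cc Tt}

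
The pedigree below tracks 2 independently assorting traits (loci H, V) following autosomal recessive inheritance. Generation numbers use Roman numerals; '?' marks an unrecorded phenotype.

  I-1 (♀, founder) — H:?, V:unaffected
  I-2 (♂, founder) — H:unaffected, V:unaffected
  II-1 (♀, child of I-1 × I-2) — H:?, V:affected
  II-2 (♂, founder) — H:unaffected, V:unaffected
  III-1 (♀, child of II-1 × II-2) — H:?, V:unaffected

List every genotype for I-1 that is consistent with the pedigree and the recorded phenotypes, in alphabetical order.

H/I-1 ? ·: HH|Hh|hh
H/I-2 un ·: HH|Hh
H/II-1 ? I-1×I-2: HH|Hh|hh
H/II-2 un ·: HH|Hh
H/III-1 ? II-1×II-2: HH|Hh|hh
⇒ H over [I-1,I-2,II-1,II-2,III-1]: 43 consistent
V/I-1 un ·: Vv
V/I-2 un ·: Vv
V/II-1 aff I-1×I-2: vv
V/II-2 un ·: VV|Vv
V/III-1 un II-1×II-2: Vv
⇒ V over [I-1,I-2,II-1,II-2,III-1]: 2 consistent

I-1 ∈ {HH Vv, Hh Vv, hh Vv}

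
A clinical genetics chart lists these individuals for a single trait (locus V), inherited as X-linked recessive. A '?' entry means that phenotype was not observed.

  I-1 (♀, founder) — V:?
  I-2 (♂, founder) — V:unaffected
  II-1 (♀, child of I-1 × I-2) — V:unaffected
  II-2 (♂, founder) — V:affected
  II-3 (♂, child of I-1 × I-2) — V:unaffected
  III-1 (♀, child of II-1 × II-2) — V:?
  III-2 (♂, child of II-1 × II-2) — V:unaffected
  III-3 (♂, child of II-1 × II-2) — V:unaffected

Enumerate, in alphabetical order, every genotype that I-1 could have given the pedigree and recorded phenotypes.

I-1 ∈ {X^VX^V, X^VX^v}

V/I-1 ? ·: X^VX^V|X^VX^v
V/I-2 un ·: X^VY
V/II-1 un I-1×I-2: X^VX^V|X^VX^v
V/II-2 aff ·: X^vY
V/II-3 un I-1×I-2: X^VY
V/III-1 ? II-1×II-2: X^VX^v|X^vX^v
V/III-2 un II-1×II-2: X^VY
V/III-3 un II-1×II-2: X^VY
⇒ V over [I-1,I-2,II-1,II-2,II-3,III-1,III-2,III-3]: 4 consistent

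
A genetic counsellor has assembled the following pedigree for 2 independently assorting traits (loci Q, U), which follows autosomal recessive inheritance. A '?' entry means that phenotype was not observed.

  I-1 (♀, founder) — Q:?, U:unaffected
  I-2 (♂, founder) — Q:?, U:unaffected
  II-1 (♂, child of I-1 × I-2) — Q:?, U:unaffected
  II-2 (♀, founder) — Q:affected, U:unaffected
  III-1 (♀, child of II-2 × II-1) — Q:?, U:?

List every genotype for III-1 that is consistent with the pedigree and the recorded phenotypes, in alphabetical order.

III-1 ∈ {Qq UU, Qq Uu, Qq uu, qq UU, qq Uu, qq uu}

Q/I-1 ? ·: QQ|Qq|qq
Q/I-2 ? ·: QQ|Qq|qq
Q/II-1 ? I-1×I-2: QQ|Qq|qq
Q/II-2 aff ·: qq
Q/III-1 ? II-2×II-1: Qq|qq
⇒ Q over [I-1,I-2,II-1,II-2,III-1]: 22 consistent
U/I-1 un ·: UU|Uu
U/I-2 un ·: UU|Uu
U/II-1 un I-1×I-2: UU|Uu
U/II-2 un ·: UU|Uu
U/III-1 ? II-2×II-1: UU|Uu|uu
⇒ U over [I-1,I-2,II-1,II-2,III-1]: 27 consistent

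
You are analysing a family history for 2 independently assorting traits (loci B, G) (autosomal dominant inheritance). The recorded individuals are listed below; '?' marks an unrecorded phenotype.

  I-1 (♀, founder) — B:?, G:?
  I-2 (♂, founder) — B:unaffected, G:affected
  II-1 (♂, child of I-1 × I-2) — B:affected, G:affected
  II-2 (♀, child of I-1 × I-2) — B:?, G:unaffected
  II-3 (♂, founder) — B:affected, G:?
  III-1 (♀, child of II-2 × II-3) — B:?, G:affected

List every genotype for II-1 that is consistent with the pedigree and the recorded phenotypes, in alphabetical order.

B/I-1 ? ·: Bb|BB
B/I-2 un ·: bb
B/II-1 aff I-1×I-2: Bb
B/II-2 ? I-1×I-2: bb|Bb
B/II-3 aff ·: Bb|BB
B/III-1 ? II-2×II-3: bb|Bb|BB
⇒ B over [I-1,I-2,II-1,II-2,II-3,III-1]: 13 consistent
G/I-1 ? ·: gg|Gg
G/I-2 aff ·: Gg
G/II-1 aff I-1×I-2: Gg|GG
G/II-2 un I-1×I-2: gg
G/II-3 ? ·: Gg|GG
G/III-1 aff II-2×II-3: Gg
⇒ G over [I-1,I-2,II-1,II-2,II-3,III-1]: 6 consistent

II-1 ∈ {Bb GG, Bb Gg}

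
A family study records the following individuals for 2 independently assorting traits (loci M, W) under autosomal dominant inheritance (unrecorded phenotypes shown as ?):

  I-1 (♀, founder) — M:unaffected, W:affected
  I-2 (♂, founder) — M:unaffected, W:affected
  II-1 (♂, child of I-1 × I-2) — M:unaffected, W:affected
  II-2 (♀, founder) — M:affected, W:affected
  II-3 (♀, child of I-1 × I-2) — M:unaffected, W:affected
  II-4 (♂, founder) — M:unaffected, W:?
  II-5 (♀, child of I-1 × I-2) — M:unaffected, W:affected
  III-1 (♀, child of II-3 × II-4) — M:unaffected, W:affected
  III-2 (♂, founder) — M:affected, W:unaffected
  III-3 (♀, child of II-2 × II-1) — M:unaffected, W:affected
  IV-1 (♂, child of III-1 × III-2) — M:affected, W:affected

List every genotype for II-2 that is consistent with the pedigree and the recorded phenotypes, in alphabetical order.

II-2 ∈ {Mm WW, Mm Ww}

M/I-1 un ·: mm
M/I-2 un ·: mm
M/II-1 un I-1×I-2: mm
M/II-2 aff ·: Mm
M/II-3 un I-1×I-2: mm
M/II-4 un ·: mm
M/II-5 un I-1×I-2: mm
M/III-1 un II-3×II-4: mm
M/III-2 aff ·: Mm|MM
M/III-3 un II-2×II-1: mm
M/IV-1 aff III-1×III-2: Mm
⇒ M over [I-1,I-2,II-1,II-2,II-3,II-4,II-5,III-1,III-2,III-3,IV-1]: 2 consistent
W/I-1 aff ·: Ww|WW
W/I-2 aff ·: Ww|WW
W/II-1 aff I-1×I-2: Ww|WW
W/II-2 aff ·: Ww|WW
W/II-3 aff I-1×I-2: Ww|WW
W/II-4 ? ·: ww|Ww|WW
W/II-5 aff I-1×I-2: Ww|WW
W/III-1 aff II-3×II-4: Ww|WW
W/III-2 un ·: ww
W/III-3 aff II-2×II-1: Ww|WW
W/IV-1 aff III-1×III-2: Ww
⇒ W over [I-1,I-2,II-1,II-2,II-3,II-4,II-5,III-1,III-2,III-3,IV-1]: 390 consistent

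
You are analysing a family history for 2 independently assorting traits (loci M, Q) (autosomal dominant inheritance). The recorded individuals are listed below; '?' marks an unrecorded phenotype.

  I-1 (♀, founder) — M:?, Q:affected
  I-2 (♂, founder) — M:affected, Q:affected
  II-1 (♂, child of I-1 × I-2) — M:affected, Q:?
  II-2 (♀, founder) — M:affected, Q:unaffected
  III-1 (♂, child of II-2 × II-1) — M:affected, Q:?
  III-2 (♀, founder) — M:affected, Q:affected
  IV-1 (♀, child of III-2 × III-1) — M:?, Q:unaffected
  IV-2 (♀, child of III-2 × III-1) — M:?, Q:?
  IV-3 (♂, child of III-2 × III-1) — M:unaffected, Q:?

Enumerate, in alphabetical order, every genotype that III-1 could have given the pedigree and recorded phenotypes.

M/I-1 ? ·: mm|Mm|MM
M/I-2 aff ·: Mm|MM
M/II-1 aff I-1×I-2: Mm|MM
M/II-2 aff ·: Mm|MM
M/III-1 aff II-2×II-1: Mm
M/III-2 aff ·: Mm
M/IV-1 ? III-2×III-1: mm|Mm|MM
M/IV-2 ? III-2×III-1: mm|Mm|MM
M/IV-3 un III-2×III-1: mm
⇒ M over [I-1,I-2,II-1,II-2,III-1,III-2,IV-1,IV-2,IV-3]: 126 consistent
Q/I-1 aff ·: Qq|QQ
Q/I-2 aff ·: Qq|QQ
Q/II-1 ? I-1×I-2: qq|Qq|QQ
Q/II-2 un ·: qq
Q/III-1 ? II-2×II-1: qq|Qq
Q/III-2 aff ·: Qq
Q/IV-1 un III-2×III-1: qq
Q/IV-2 ? III-2×III-1: qq|Qq|QQ
Q/IV-3 ? III-2×III-1: qq|Qq|QQ
⇒ Q over [I-1,I-2,II-1,II-2,III-1,III-2,IV-1,IV-2,IV-3]: 79 consistent

III-1 ∈ {Mm Qq, Mm qq}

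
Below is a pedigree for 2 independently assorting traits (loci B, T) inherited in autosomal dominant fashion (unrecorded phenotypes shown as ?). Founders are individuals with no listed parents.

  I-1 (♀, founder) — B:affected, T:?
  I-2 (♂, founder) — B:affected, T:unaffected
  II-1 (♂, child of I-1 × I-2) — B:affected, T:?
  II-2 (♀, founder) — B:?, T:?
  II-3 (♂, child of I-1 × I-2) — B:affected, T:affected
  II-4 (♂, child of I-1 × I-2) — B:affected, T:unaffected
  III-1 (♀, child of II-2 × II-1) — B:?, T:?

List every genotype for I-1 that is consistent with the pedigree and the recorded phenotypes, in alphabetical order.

I-1 ∈ {BB Tt, Bb Tt}

B/I-1 aff ·: Bb|BB
B/I-2 aff ·: Bb|BB
B/II-1 aff I-1×I-2: Bb|BB
B/II-2 ? ·: bb|Bb|BB
B/II-3 aff I-1×I-2: Bb|BB
B/II-4 aff I-1×I-2: Bb|BB
B/III-1 ? II-2×II-1: bb|Bb|BB
⇒ B over [I-1,I-2,II-1,II-2,II-3,II-4,III-1]: 136 consistent
T/I-1 ? ·: Tt
T/I-2 un ·: tt
T/II-1 ? I-1×I-2: tt|Tt
T/II-2 ? ·: tt|Tt|TT
T/II-3 aff I-1×I-2: Tt
T/II-4 un I-1×I-2: tt
T/III-1 ? II-2×II-1: tt|Tt|TT
⇒ T over [I-1,I-2,II-1,II-2,II-3,II-4,III-1]: 11 consistent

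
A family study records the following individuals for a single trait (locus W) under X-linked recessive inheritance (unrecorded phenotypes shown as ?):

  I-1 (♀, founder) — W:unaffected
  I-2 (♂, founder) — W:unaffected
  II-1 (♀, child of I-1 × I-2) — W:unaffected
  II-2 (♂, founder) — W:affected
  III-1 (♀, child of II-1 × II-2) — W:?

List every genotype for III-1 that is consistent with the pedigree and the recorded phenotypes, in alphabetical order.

III-1 ∈ {X^WX^w, X^wX^w}

W/I-1 un ·: X^WX^W|X^WX^w
W/I-2 un ·: X^WY
W/II-1 un I-1×I-2: X^WX^W|X^WX^w
W/II-2 aff ·: X^wY
W/III-1 ? II-1×II-2: X^WX^w|X^wX^w
⇒ W over [I-1,I-2,II-1,II-2,III-1]: 4 consistent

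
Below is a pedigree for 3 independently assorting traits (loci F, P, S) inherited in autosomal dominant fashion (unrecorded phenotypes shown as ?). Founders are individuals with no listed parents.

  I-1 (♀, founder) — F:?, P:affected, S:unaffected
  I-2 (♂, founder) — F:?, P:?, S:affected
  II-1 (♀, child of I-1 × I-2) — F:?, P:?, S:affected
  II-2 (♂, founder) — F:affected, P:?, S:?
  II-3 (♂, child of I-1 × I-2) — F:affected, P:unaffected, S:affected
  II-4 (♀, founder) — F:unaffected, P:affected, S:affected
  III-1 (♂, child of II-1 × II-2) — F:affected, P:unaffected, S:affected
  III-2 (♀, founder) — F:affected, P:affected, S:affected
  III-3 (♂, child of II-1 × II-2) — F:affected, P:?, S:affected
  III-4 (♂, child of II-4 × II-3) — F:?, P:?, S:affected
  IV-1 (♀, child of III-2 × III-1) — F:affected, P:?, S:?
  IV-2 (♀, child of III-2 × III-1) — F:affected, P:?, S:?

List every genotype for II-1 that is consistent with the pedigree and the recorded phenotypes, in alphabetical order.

F/I-1 ? ·: ff|Ff|FF
F/I-2 ? ·: ff|Ff|FF
F/II-1 ? I-1×I-2: ff|Ff|FF
F/II-2 aff ·: Ff|FF
F/II-3 aff I-1×I-2: Ff|FF
F/II-4 un ·: ff
F/III-1 aff II-1×II-2: Ff|FF
F/III-2 aff ·: Ff|FF
F/III-3 aff II-1×II-2: Ff|FF
F/III-4 ? II-4×II-3: ff|Ff
F/IV-1 aff III-2×III-1: Ff|FF
F/IV-2 aff III-2×III-1: Ff|FF
⇒ F over [I-1,I-2,II-1,II-2,II-3,II-4,III-1,III-2,III-3,III-4,IV-1,IV-2]: 1306 consistent
P/I-1 aff ·: Pp
P/I-2 ? ·: pp|Pp
P/II-1 ? I-1×I-2: pp|Pp
P/II-2 ? ·: pp|Pp
P/II-3 un I-1×I-2: pp
P/II-4 aff ·: Pp|PP
P/III-1 un II-1×II-2: pp
P/III-2 aff ·: Pp|PP
P/III-3 ? II-1×II-2: pp|Pp|PP
P/III-4 ? II-4×II-3: pp|Pp
P/IV-1 ? III-2×III-1: pp|Pp
P/IV-2 ? III-2×III-1: pp|Pp
⇒ P over [I-1,I-2,II-1,II-2,II-3,II-4,III-1,III-2,III-3,III-4,IV-1,IV-2]: 240 consistent
S/I-1 un ·: ss
S/I-2 aff ·: Ss|SS
S/II-1 aff I-1×I-2: Ss
S/II-2 ? ·: ss|Ss|SS
S/II-3 aff I-1×I-2: Ss
S/II-4 aff ·: Ss|SS
S/III-1 aff II-1×II-2: Ss|SS
S/III-2 aff ·: Ss|SS
S/III-3 aff II-1×II-2: Ss|SS
S/III-4 aff II-4×II-3: Ss|SS
S/IV-1 ? III-2×III-1: ss|Ss|SS
S/IV-2 ? III-2×III-1: ss|Ss|SS
⇒ S over [I-1,I-2,II-1,II-2,II-3,II-4,III-1,III-2,III-3,III-4,IV-1,IV-2]: 680 consistent

II-1 ∈ {FF Pp Ss, FF pp Ss, Ff Pp Ss, Ff pp Ss, ff Pp Ss, ff pp Ss}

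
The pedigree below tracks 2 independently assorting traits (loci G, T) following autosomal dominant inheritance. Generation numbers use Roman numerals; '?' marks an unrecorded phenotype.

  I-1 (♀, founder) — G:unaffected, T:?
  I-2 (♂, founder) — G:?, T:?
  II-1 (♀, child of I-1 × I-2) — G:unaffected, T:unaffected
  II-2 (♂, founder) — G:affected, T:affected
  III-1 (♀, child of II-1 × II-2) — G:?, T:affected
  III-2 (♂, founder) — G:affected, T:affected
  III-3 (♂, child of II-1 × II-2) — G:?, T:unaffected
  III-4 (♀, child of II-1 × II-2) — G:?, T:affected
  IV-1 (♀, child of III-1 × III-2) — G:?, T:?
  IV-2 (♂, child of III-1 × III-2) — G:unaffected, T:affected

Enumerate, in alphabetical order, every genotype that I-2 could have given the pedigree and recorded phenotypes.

I-2 ∈ {Gg Tt, Gg tt, gg Tt, gg tt}

G/I-1 un ·: gg
G/I-2 ? ·: gg|Gg
G/II-1 un I-1×I-2: gg
G/II-2 aff ·: Gg|GG
G/III-1 ? II-1×II-2: gg|Gg
G/III-2 aff ·: Gg
G/III-3 ? II-1×II-2: gg|Gg
G/III-4 ? II-1×II-2: gg|Gg
G/IV-1 ? III-1×III-2: gg|Gg|GG
G/IV-2 un III-1×III-2: gg
⇒ G over [I-1,I-2,II-1,II-2,III-1,III-2,III-3,III-4,IV-1,IV-2]: 46 consistent
T/I-1 ? ·: tt|Tt
T/I-2 ? ·: tt|Tt
T/II-1 un I-1×I-2: tt
T/II-2 aff ·: Tt
T/III-1 aff II-1×II-2: Tt
T/III-2 aff ·: Tt|TT
T/III-3 un II-1×II-2: tt
T/III-4 aff II-1×II-2: Tt
T/IV-1 ? III-1×III-2: tt|Tt|TT
T/IV-2 aff III-1×III-2: Tt|TT
⇒ T over [I-1,I-2,II-1,II-2,III-1,III-2,III-3,III-4,IV-1,IV-2]: 40 consistent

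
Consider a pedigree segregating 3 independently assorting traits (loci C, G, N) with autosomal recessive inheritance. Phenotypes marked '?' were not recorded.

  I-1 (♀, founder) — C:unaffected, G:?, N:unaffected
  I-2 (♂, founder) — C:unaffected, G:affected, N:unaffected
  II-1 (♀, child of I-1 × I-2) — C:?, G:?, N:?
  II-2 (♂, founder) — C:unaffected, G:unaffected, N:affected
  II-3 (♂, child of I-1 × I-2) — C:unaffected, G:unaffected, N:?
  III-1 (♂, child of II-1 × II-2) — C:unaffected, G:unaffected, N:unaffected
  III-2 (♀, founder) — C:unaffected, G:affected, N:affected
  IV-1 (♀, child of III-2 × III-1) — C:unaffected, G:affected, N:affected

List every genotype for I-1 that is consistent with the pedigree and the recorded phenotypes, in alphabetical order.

C/I-1 un ·: CC|Cc
C/I-2 un ·: CC|Cc
C/II-1 ? I-1×I-2: CC|Cc|cc
C/II-2 un ·: CC|Cc
C/II-3 un I-1×I-2: CC|Cc
C/III-1 un II-1×II-2: CC|Cc
C/III-2 un ·: CC|Cc
C/IV-1 un III-2×III-1: CC|Cc
⇒ C over [I-1,I-2,II-1,II-2,II-3,III-1,III-2,IV-1]: 170 consistent
G/I-1 ? ·: GG|Gg
G/I-2 aff ·: gg
G/II-1 ? I-1×I-2: Gg|gg
G/II-2 un ·: GG|Gg
G/II-3 un I-1×I-2: Gg
G/III-1 un II-1×II-2: Gg
G/III-2 aff ·: gg
G/IV-1 aff III-2×III-1: gg
⇒ G over [I-1,I-2,II-1,II-2,II-3,III-1,III-2,IV-1]: 6 consistent
N/I-1 un ·: NN|Nn
N/I-2 un ·: NN|Nn
N/II-1 ? I-1×I-2: NN|Nn
N/II-2 aff ·: nn
N/II-3 ? I-1×I-2: NN|Nn|nn
N/III-1 un II-1×II-2: Nn
N/III-2 aff ·: nn
N/IV-1 aff III-2×III-1: nn
⇒ N over [I-1,I-2,II-1,II-2,II-3,III-1,III-2,IV-1]: 15 consistent

I-1 ∈ {CC GG NN, CC GG Nn, CC Gg NN, CC Gg Nn, Cc GG NN, Cc GG Nn, Cc Gg NN, Cc Gg Nn}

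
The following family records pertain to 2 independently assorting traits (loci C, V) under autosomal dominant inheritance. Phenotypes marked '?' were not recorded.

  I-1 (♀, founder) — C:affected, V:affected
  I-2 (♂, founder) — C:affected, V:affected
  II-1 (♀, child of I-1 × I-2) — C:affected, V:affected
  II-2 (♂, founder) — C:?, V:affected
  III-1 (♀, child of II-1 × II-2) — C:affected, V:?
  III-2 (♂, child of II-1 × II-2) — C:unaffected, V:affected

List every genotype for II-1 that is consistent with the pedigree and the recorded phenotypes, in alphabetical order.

C/I-1 aff ·: Cc|CC
C/I-2 aff ·: Cc|CC
C/II-1 aff I-1×I-2: Cc
C/II-2 ? ·: cc|Cc
C/III-1 aff II-1×II-2: Cc|CC
C/III-2 un II-1×II-2: cc
⇒ C over [I-1,I-2,II-1,II-2,III-1,III-2]: 9 consistent
V/I-1 aff ·: Vv|VV
V/I-2 aff ·: Vv|VV
V/II-1 aff I-1×I-2: Vv|VV
V/II-2 aff ·: Vv|VV
V/III-1 ? II-1×II-2: vv|Vv|VV
V/III-2 aff II-1×II-2: Vv|VV
⇒ V over [I-1,I-2,II-1,II-2,III-1,III-2]: 50 consistent

II-1 ∈ {Cc VV, Cc Vv}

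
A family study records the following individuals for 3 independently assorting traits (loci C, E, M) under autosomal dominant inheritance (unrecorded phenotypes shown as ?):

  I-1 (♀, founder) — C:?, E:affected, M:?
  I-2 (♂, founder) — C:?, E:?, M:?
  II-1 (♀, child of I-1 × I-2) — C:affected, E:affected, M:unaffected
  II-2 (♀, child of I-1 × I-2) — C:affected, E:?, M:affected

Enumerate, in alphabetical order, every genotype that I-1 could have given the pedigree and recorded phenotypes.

C/I-1 ? ·: cc|Cc|CC
C/I-2 ? ·: cc|Cc|CC
C/II-1 aff I-1×I-2: Cc|CC
C/II-2 aff I-1×I-2: Cc|CC
⇒ C over [I-1,I-2,II-1,II-2]: 17 consistent
E/I-1 aff ·: Ee|EE
E/I-2 ? ·: ee|Ee|EE
E/II-1 aff I-1×I-2: Ee|EE
E/II-2 ? I-1×I-2: ee|Ee|EE
⇒ E over [I-1,I-2,II-1,II-2]: 18 consistent
M/I-1 ? ·: mm|Mm
M/I-2 ? ·: mm|Mm
M/II-1 un I-1×I-2: mm
M/II-2 aff I-1×I-2: Mm|MM
⇒ M over [I-1,I-2,II-1,II-2]: 4 consistent

I-1 ∈ {CC EE Mm, CC EE mm, CC Ee Mm, CC Ee mm, Cc EE Mm, Cc EE mm, Cc Ee Mm, Cc Ee mm, cc EE Mm, cc EE mm, cc Ee Mm, cc Ee mm}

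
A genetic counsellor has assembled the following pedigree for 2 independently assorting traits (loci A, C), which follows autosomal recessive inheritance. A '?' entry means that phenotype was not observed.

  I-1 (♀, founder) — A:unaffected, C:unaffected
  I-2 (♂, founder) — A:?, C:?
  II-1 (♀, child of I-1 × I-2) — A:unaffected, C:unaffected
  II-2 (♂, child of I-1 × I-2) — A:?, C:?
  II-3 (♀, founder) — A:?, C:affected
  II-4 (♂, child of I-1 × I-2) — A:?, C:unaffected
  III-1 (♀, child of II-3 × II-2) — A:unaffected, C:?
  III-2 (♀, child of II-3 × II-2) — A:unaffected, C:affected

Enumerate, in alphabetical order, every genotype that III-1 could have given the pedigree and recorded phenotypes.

A/I-1 un ·: AA|Aa
A/I-2 ? ·: AA|Aa|aa
A/II-1 un I-1×I-2: AA|Aa
A/II-2 ? I-1×I-2: AA|Aa|aa
A/II-3 ? ·: AA|Aa|aa
A/II-4 ? I-1×I-2: AA|Aa|aa
A/III-1 un II-3×II-2: AA|Aa
A/III-2 un II-3×II-2: AA|Aa
⇒ A over [I-1,I-2,II-1,II-2,II-3,II-4,III-1,III-2]: 259 consistent
C/I-1 un ·: CC|Cc
C/I-2 ? ·: CC|Cc|cc
C/II-1 un I-1×I-2: CC|Cc
C/II-2 ? I-1×I-2: Cc|cc
C/II-3 aff ·: cc
C/II-4 un I-1×I-2: CC|Cc
C/III-1 ? II-3×II-2: Cc|cc
C/III-2 aff II-3×II-2: cc
⇒ C over [I-1,I-2,II-1,II-2,II-3,II-4,III-1,III-2]: 33 consistent

III-1 ∈ {AA Cc, AA cc, Aa Cc, Aa cc}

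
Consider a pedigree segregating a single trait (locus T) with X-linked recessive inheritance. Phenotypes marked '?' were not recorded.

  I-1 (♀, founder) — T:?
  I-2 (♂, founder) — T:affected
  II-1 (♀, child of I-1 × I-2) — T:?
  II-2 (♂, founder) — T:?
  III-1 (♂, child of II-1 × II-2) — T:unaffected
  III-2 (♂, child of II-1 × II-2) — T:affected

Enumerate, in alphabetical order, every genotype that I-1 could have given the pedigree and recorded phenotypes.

T/I-1 ? ·: X^TX^T|X^TX^t
T/I-2 aff ·: X^tY
T/II-1 ? I-1×I-2: X^TX^t
T/II-2 ? ·: X^TY|X^tY
T/III-1 un II-1×II-2: X^TY
T/III-2 aff II-1×II-2: X^tY
⇒ T over [I-1,I-2,II-1,II-2,III-1,III-2]: 4 consistent

I-1 ∈ {X^TX^T, X^TX^t}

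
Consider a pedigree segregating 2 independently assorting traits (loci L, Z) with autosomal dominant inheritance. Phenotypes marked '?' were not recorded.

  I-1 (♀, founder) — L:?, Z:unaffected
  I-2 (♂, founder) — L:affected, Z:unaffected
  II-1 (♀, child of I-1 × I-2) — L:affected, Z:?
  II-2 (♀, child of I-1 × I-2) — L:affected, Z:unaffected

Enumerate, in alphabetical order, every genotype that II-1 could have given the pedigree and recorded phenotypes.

II-1 ∈ {LL zz, Ll zz}

L/I-1 ? ·: ll|Ll|LL
L/I-2 aff ·: Ll|LL
L/II-1 aff I-1×I-2: Ll|LL
L/II-2 aff I-1×I-2: Ll|LL
⇒ L over [I-1,I-2,II-1,II-2]: 15 consistent
Z/I-1 un ·: zz
Z/I-2 un ·: zz
Z/II-1 ? I-1×I-2: zz
Z/II-2 un I-1×I-2: zz
⇒ Z over [I-1,I-2,II-1,II-2]: 1 consistent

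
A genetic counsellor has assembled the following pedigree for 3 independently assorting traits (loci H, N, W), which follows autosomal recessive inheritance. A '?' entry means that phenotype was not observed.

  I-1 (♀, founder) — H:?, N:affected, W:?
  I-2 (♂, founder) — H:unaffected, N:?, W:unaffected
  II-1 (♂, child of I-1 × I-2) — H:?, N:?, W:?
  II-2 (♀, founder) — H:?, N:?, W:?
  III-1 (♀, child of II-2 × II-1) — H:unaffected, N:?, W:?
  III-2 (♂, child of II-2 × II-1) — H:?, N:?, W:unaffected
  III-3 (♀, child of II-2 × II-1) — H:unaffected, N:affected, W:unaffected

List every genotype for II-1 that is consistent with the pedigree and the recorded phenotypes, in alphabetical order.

II-1 ∈ {HH Nn WW, HH Nn Ww, HH Nn ww, HH nn WW, HH nn Ww, HH nn ww, Hh Nn WW, Hh Nn Ww, Hh Nn ww, Hh nn WW, Hh nn Ww, Hh nn ww, hh Nn WW, hh Nn Ww, hh Nn ww, hh nn WW, hh nn Ww, hh nn ww}

H/I-1 ? ·: HH|Hh|hh
H/I-2 un ·: HH|Hh
H/II-1 ? I-1×I-2: HH|Hh|hh
H/II-2 ? ·: HH|Hh|hh
H/III-1 un II-2×II-1: HH|Hh
H/III-2 ? II-2×II-1: HH|Hh|hh
H/III-3 un II-2×II-1: HH|Hh
⇒ H over [I-1,I-2,II-1,II-2,III-1,III-2,III-3]: 156 consistent
N/I-1 aff ·: nn
N/I-2 ? ·: NN|Nn|nn
N/II-1 ? I-1×I-2: Nn|nn
N/II-2 ? ·: Nn|nn
N/III-1 ? II-2×II-1: NN|Nn|nn
N/III-2 ? II-2×II-1: NN|Nn|nn
N/III-3 aff II-2×II-1: nn
⇒ N over [I-1,I-2,II-1,II-2,III-1,III-2,III-3]: 36 consistent
W/I-1 ? ·: WW|Ww|ww
W/I-2 un ·: WW|Ww
W/II-1 ? I-1×I-2: WW|Ww|ww
W/II-2 ? ·: WW|Ww|ww
W/III-1 ? II-2×II-1: WW|Ww|ww
W/III-2 un II-2×II-1: WW|Ww
W/III-3 un II-2×II-1: WW|Ww
⇒ W over [I-1,I-2,II-1,II-2,III-1,III-2,III-3]: 156 consistent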